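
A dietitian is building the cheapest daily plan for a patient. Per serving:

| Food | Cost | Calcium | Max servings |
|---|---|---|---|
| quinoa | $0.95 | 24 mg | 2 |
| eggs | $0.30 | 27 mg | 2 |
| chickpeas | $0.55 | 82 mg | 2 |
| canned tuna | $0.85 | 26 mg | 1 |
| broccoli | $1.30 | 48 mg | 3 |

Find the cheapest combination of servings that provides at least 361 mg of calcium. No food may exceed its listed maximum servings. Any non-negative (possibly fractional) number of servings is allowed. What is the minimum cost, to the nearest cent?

$5.57

Cost per mg of calcium: chickpeas $0.0067, eggs $0.0111, broccoli $0.0271, canned tuna $0.0327, quinoa $0.0396.
Take 2 servings of chickpeas: +164.0 mg calcium for $1.10 (total $1.10, still need 197.0 mg).
Take 2 servings of eggs: +54.0 mg calcium for $0.60 (total $1.70, still need 143.0 mg).
Take 2.979 servings of broccoli: +143.0 mg calcium for $3.87 (total $5.57, still need 0.0 mg).
Filling from the cheapest source first is optimal under one linear minimum: $5.57.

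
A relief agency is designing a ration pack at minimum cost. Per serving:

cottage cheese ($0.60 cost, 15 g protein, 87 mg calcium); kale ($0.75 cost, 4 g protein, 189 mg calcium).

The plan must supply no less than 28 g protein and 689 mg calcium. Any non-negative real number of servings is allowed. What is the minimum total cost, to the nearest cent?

$2.99

At the optimum either one food covers both requirements or two foods hit both targets exactly; no other combination can be cheaper.
cottage cheese only: max(28/15, 689/87) = 7.92 servings → $4.75.
kale only: max(28/4, 689/189) = 7 servings → $5.25.
cottage cheese + kale with both tight: 1.02 servings and 3.176 servings → $2.99.
Cheapest feasible corner: $2.99.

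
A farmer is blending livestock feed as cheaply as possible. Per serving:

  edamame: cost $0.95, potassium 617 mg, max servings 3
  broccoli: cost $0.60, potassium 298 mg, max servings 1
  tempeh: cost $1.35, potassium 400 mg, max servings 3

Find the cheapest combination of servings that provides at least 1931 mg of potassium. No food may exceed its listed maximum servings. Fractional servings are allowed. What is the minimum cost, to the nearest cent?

$3.01

Cost per mg of potassium: edamame $0.0015, broccoli $0.0020, tempeh $0.0034.
Take 3 servings of edamame: +1851.0 mg potassium for $2.85 (total $2.85, still need 80.0 mg).
Take 0.2685 servings of broccoli: +80.0 mg potassium for $0.16 (total $3.01, still need 0.0 mg).
Greedy by cheapest-per-mg is optimal for a single linear constraint, so the minimum cost is $3.01.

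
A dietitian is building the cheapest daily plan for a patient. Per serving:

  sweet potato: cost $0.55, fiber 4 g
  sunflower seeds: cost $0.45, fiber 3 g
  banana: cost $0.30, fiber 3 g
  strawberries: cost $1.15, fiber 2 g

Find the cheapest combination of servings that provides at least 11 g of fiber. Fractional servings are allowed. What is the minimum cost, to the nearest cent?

Cost per g of fiber: banana $0.1000, sweet potato $0.1375, sunflower seeds $0.1500, strawberries $0.5750.
With no serving limits, use only banana: 11 g / 3 g = 3.667 servings × $0.30 = $1.10.

$1.10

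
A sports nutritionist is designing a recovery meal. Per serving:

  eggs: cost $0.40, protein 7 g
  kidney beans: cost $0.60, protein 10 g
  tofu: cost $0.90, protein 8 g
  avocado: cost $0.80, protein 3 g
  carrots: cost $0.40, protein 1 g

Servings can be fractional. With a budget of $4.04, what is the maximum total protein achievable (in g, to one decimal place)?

Protein per dollar: eggs 17.5, kidney beans 16.67, tofu 8.889, avocado 3.75, carrots 2.5.
With no serving limits, spend the whole cost allowance on eggs: $4.04 / $0.40 × 7 g = 70.7 g.

70.7 g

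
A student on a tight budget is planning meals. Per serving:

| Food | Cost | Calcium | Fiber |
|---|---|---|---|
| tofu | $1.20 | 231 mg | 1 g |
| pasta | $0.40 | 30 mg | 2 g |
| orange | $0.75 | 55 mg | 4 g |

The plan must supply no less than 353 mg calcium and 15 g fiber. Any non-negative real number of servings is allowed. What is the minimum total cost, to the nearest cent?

$3.50

An LP optimum is at a vertex; with two nutrient constraints at most two foods are used. Check each candidate.
tofu only: max(353/231, 15/1) = 15 servings → $18.00.
pasta only: max(353/30, 15/2) = 11.77 servings → $4.71.
orange only: max(353/55, 15/4) = 6.418 servings → $4.81.
tofu + pasta with both tight: 0.5926 servings and 7.204 servings → $3.59.
tofu + orange with both tight: 0.6755 servings and 3.581 servings → $3.50.
pasta + orange with both targets exact would need a negative amount; discard.
So the least-cost plan costs $3.50.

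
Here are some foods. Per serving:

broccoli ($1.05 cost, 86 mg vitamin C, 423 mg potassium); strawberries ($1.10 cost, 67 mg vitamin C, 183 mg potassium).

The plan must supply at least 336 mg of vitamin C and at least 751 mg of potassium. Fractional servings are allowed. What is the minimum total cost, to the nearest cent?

Minimising a linear cost over {vitamin C ≥ 336, potassium ≥ 751, servings ≥ 0} — the optimum is at a vertex, using one or two foods.
broccoli only: max(336/86, 751/423) = 3.907 servings → $4.10.
strawberries only: max(336/67, 751/183) = 5.015 servings → $5.52.
broccoli + strawberries with both targets exact would need a negative amount; discard.
Cheapest feasible corner: $4.10.

$4.10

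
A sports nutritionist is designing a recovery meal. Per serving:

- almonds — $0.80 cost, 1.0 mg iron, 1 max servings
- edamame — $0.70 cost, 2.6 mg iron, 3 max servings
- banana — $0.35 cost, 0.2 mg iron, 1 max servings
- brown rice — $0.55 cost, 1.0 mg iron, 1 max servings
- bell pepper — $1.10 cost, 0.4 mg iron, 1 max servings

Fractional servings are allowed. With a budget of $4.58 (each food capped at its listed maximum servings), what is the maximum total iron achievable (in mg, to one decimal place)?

10.3 mg

Iron per dollar: edamame 3.714, brown rice 1.818, almonds 1.25, banana 0.5714, bell pepper 0.3636.
Take 3 servings of edamame: spends $2.10, +7.8 mg iron (running total 7.8 mg).
Take 1 serving of brown rice: spends $0.55, +1.0 mg iron (running total 8.8 mg).
Take 1 serving of almonds: spends $0.80, +1.0 mg iron (running total 9.8 mg).
Take 1 serving of banana: spends $0.35, +0.2 mg iron (running total 10.0 mg).
Take 0.7091 servings of bell pepper: spends $0.78, +0.3 mg iron (running total 10.3 mg).
Filling greedily by iron-per-dollar is optimal for one linear limit, giving 10.3 mg.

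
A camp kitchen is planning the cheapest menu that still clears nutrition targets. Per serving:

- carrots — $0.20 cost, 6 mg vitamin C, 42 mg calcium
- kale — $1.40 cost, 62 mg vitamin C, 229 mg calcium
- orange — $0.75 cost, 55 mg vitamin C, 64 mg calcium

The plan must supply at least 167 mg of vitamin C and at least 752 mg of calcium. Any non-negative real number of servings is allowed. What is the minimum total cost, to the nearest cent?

With two linear requirements the optimum uses one or two foods; enumerate the corners.
carrots only: max(167/6, 752/42) = 27.83 servings → $5.57.
kale only: max(167/62, 752/229) = 3.284 servings → $4.60.
orange only: max(167/55, 752/64) = 11.75 servings → $8.81.
carrots + kale with both tight: 6.814 servings and 2.034 servings → $4.21.
carrots + orange with both tight: 15.93 servings and 1.299 servings → $4.16.
kale + orange: intersection lies outside the first quadrant.
Cheapest feasible corner: $4.16.

$4.16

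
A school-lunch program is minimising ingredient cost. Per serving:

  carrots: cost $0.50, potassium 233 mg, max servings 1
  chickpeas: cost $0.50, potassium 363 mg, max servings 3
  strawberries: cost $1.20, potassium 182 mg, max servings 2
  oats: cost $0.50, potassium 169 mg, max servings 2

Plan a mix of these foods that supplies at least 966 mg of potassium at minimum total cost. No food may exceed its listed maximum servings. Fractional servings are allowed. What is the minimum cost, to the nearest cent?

Cost per mg of potassium: chickpeas $0.0014, carrots $0.0021, oats $0.0030, strawberries $0.0066.
Take 2.661 servings of chickpeas: +966.0 mg potassium for $1.33 (total $1.33, still need 0.0 mg).
Filling from the cheapest source first is optimal under one linear minimum: $1.33.

$1.33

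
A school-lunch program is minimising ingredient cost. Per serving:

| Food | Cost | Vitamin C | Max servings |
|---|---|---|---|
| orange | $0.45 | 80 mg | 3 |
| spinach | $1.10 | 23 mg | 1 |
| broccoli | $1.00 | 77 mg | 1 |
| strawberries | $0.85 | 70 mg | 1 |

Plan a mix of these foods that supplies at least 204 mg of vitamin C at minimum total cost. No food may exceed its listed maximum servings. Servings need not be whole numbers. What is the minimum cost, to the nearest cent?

$1.15

Cost per mg of vitamin C: orange $0.0056, strawberries $0.0121, broccoli $0.0130, spinach $0.0478.
Take 2.55 servings of orange: +204.0 mg vitamin C for $1.15 (total $1.15, still need 0.0 mg).
Greedy by cheapest-per-mg is optimal for a single linear constraint, so the minimum cost is $1.15.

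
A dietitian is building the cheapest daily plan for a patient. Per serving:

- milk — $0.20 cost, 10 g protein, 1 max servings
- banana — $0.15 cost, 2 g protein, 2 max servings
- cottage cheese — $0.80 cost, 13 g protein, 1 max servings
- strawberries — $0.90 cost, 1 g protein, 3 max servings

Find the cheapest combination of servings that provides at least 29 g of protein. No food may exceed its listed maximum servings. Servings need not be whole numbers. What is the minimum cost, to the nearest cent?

$3.10

Cost per g of protein: milk $0.0200, cottage cheese $0.0615, banana $0.0750, strawberries $0.9000.
Take 1 serving of milk: +10.0 g protein for $0.20 (total $0.20, still need 19.0 g).
Take 1 serving of cottage cheese: +13.0 g protein for $0.80 (total $1.00, still need 6.0 g).
Take 2 servings of banana: +4.0 g protein for $0.30 (total $1.30, still need 2.0 g).
Take 2 servings of strawberries: +2.0 g protein for $1.80 (total $3.10, still need 0.0 g).
Filling from the cheapest source first is optimal under one linear minimum: $3.10.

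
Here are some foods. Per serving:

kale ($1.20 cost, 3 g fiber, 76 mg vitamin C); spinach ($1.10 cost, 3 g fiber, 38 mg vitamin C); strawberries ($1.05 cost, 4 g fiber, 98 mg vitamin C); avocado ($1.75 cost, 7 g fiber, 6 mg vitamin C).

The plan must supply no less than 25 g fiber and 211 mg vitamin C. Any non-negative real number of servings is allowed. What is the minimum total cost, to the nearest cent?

The cheapest plan sits at a corner of the feasible region — with two constraints it uses at most two foods.
kale only: max(25/3, 211/76) = 8.333 servings → $10.00.
spinach only: max(25/3, 211/38) = 8.333 servings → $9.17.
strawberries only: max(25/4, 211/98) = 6.25 servings → $6.56.
avocado only: max(25/7, 211/6) = 35.17 servings → $61.54.
kale + spinach with both targets exact would need a negative amount; discard.
kale + strawberries with both targets exact would need a negative amount; discard.
kale + avocado with both tight: 2.582 servings and 2.465 servings → $7.41.
spinach + strawberries: intersection lies outside the first quadrant.
spinach + avocado with both tight: 5.351 servings and 1.278 servings → $8.12.
strawberries + avocado with both tight: 2.005 servings and 2.426 servings → $6.35.
Cheapest feasible corner: $6.35.

$6.35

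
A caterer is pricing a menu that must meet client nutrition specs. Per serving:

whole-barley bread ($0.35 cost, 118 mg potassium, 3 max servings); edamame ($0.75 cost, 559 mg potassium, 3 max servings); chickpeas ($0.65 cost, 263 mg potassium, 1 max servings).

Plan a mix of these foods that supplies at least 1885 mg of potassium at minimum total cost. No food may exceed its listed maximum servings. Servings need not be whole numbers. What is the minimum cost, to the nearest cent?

Cost per mg of potassium: edamame $0.0013, chickpeas $0.0025, whole-barley bread $0.0030.
Take 3 servings of edamame: +1677.0 mg potassium for $2.25 (total $2.25, still need 208.0 mg).
Take 0.7909 servings of chickpeas: +208.0 mg potassium for $0.51 (total $2.76, still need 0.0 mg).
Greedy by cheapest-per-mg is optimal for a single linear constraint, so the minimum cost is $2.76.

$2.76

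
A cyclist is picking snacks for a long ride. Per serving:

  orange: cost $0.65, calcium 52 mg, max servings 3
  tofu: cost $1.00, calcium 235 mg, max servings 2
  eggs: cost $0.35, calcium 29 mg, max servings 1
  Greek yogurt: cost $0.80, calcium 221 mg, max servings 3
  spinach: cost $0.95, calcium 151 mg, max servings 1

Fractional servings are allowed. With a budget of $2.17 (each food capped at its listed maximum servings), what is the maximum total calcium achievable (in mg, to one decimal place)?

599.5 mg

Calcium per dollar: Greek yogurt 276.2, tofu 235, spinach 158.9, eggs 82.86, orange 80.
Take 2.712 servings of Greek yogurt: spends $2.17, +599.5 mg calcium (running total 599.5 mg).
Greedy by best ratio exhausts the cost allowance optimally: 599.5 mg.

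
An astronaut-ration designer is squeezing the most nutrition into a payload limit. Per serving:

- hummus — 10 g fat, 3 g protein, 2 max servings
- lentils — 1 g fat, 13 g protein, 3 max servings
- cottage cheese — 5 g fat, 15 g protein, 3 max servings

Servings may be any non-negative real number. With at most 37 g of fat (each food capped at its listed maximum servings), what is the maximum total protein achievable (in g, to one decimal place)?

89.7 g

Protein per g fat: lentils 13, cottage cheese 3, hummus 0.3.
Take 3 servings of lentils: uses 3 g fat, +39.0 g protein (running total 39.0 g).
Take 3 servings of cottage cheese: uses 15 g fat, +45.0 g protein (running total 84.0 g).
Take 1.9 servings of hummus: uses 19 g fat, +5.7 g protein (running total 89.7 g).
Filling greedily by protein-per-g fat is optimal for one linear limit, giving 89.7 g.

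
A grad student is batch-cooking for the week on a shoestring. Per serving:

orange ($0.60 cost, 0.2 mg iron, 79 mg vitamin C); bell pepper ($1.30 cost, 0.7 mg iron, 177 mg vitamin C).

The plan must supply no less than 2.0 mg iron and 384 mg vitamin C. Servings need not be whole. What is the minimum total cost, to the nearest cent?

$3.71

Compare the cost at each extreme point of the feasible region.
orange only: max(2.0/0.2, 384/79) = 10 servings → $6.00.
bell pepper only: max(2.0/0.7, 384/177) = 2.857 servings → $3.71.
orange + bell pepper: the both-tight solution has a negative serving — not a feasible corner.
The minimum over all feasible corners is $3.71.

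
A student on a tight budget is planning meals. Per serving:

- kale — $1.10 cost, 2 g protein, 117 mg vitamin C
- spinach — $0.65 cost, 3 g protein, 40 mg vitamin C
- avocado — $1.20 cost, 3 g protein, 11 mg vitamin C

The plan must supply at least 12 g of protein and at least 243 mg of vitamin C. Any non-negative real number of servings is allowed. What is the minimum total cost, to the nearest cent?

$3.21

Compare the cost at each extreme point of the feasible region.
kale only: max(12/2, 243/117) = 6 servings → $6.60.
spinach only: max(12/3, 243/40) = 6.075 servings → $3.95.
avocado only: max(12/3, 243/11) = 22.09 servings → $26.51.
kale + spinach with both tight: 0.9188 servings and 3.387 servings → $3.21.
kale + avocado with both tight: 1.815 servings and 2.79 servings → $5.34.
spinach + avocado: the both-tight solution has a negative serving — not a feasible corner.
So the least-cost plan costs $3.21.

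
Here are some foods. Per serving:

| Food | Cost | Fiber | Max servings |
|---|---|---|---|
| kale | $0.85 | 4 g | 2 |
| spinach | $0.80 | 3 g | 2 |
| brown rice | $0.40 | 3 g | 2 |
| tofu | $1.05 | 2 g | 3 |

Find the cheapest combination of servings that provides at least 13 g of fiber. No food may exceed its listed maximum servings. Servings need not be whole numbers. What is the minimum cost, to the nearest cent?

$2.29

Cost per g of fiber: brown rice $0.1333, kale $0.2125, spinach $0.2667, tofu $0.5250.
Take 2 servings of brown rice: +6.0 g fiber for $0.80 (total $0.80, still need 7.0 g).
Take 1.75 servings of kale: +7.0 g fiber for $1.49 (total $2.29, still need 0.0 g).
Greedy by cheapest-per-g is optimal for a single linear constraint, so the minimum cost is $2.29.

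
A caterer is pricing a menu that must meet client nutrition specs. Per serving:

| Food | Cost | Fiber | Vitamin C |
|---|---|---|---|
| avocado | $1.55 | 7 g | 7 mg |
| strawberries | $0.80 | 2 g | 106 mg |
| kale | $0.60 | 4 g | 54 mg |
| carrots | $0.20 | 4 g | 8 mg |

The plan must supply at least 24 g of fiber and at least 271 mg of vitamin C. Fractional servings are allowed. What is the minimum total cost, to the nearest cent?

With two linear requirements the optimum uses one or two foods; enumerate the corners.
avocado only: max(24/7, 271/7) = 38.71 servings → $60.01.
strawberries only: max(24/2, 271/106) = 12 servings → $9.60.
kale only: max(24/4, 271/54) = 6 servings → $3.60.
carrots only: max(24/4, 271/8) = 33.88 servings → $6.78.
avocado + strawberries with both tight: 2.75 servings and 2.375 servings → $6.16.
avocado + kale with both tight: 0.6057 servings and 4.94 servings → $3.90.
avocado + carrots with both targets exact would need a negative amount; discard.
strawberries + kale: intersection lies outside the first quadrant.
strawberries + carrots with both tight: 2.186 servings and 4.907 servings → $2.73.
kale + carrots with both tight: 4.848 servings and 1.152 servings → $3.14.
Cheapest feasible corner: $2.73.

$2.73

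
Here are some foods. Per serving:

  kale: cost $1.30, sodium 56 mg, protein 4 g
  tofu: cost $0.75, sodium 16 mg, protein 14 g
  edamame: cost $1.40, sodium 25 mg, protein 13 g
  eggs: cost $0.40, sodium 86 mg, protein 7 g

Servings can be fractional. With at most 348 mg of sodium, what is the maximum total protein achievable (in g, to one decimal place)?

304.5 g

Protein per mg sodium: tofu 0.875, edamame 0.52, eggs 0.0814, kale 0.07143.
With no serving limits, spend the whole sodium allowance on tofu: 348 mg / 16 mg × 14 g = 304.5 g.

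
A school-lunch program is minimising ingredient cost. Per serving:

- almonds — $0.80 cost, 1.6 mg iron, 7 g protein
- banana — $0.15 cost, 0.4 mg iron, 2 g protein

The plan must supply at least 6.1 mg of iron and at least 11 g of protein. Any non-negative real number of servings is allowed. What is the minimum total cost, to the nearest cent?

An LP optimum is at a vertex; with two nutrient constraints at most two foods are used. Check each candidate.
almonds only: max(6.1/1.6, 11/7) = 3.812 servings → $3.05.
banana only: max(6.1/0.4, 11/2) = 15.25 servings → $2.29.
almonds + banana: the both-tight solution has a negative serving — not a feasible corner.
The minimum over all feasible corners is $2.29.

$2.29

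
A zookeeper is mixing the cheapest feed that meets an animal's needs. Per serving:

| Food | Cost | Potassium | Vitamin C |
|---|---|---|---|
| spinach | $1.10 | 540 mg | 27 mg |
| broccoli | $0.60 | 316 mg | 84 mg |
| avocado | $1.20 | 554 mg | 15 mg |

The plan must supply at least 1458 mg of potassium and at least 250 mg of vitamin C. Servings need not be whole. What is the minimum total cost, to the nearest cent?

$2.77

The cheapest plan sits at a corner of the feasible region — with two constraints it uses at most two foods.
spinach only: max(1458/540, 250/27) = 9.259 servings → $10.19.
broccoli only: max(1458/316, 250/84) = 4.614 servings → $2.77.
avocado only: max(1458/554, 250/15) = 16.67 servings → $20.00.
spinach + broccoli with both tight: 1.18 servings and 2.597 servings → $2.86.
spinach + avocado: intersection lies outside the first quadrant.
broccoli + avocado with both tight: 2.79 servings and 1.04 servings → $2.92.
Cheapest feasible corner: $2.77.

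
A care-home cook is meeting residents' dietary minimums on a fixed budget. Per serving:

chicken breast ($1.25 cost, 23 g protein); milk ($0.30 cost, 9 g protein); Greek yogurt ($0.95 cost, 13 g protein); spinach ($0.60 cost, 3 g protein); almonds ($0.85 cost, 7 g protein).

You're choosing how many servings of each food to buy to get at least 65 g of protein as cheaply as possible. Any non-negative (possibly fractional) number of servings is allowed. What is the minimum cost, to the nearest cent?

$2.17

Cost per g of protein: milk $0.0333, chicken breast $0.0543, Greek yogurt $0.0731, almonds $0.1214, spinach $0.2000.
With no serving limits, use only milk: 65 g / 9 g = 7.222 servings × $0.30 = $2.17.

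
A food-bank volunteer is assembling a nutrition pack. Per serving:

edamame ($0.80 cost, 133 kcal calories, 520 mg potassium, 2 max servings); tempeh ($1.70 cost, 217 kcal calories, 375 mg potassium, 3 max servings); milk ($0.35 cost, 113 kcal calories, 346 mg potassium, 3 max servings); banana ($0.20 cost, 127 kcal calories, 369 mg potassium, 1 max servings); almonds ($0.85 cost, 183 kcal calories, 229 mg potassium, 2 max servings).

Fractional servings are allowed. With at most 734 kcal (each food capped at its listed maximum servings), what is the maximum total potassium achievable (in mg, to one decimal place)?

2450.5 mg

Potassium per kcal: edamame 3.91, milk 3.062, banana 2.906, tempeh 1.728, almonds 1.251.
Take 2 servings of edamame: uses 266 kcal, +1040.0 mg potassium (running total 1040.0 mg).
Take 3 servings of milk: uses 339 kcal, +1038.0 mg potassium (running total 2078.0 mg).
Take 1 serving of banana: uses 127 kcal, +369.0 mg potassium (running total 2447.0 mg).
Take 0.009217 servings of tempeh: uses 2 kcal, +3.5 mg potassium (running total 2450.5 mg).
Greedy by best ratio exhausts the calories allowance optimally: 2450.5 mg.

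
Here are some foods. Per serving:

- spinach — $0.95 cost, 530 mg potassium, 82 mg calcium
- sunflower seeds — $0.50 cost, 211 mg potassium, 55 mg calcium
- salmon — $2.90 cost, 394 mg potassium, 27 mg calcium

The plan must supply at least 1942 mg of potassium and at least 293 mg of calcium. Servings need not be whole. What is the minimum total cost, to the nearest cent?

$3.48

Minimising a linear cost over {potassium ≥ 1942, calcium ≥ 293, servings ≥ 0} — the optimum is at a vertex, using one or two foods.
spinach only: max(1942/530, 293/82) = 3.664 servings → $3.48.
sunflower seeds only: max(1942/211, 293/55) = 9.204 servings → $4.60.
salmon only: max(1942/394, 293/27) = 10.85 servings → $31.47.
spinach + sunflower seeds: intersection lies outside the first quadrant.
spinach + salmon with both tight: 3.501 servings and 0.2197 servings → $3.96.
sunflower seeds + salmon with both tight: 3.945 servings and 2.816 servings → $10.14.
The minimum over all feasible corners is $3.48.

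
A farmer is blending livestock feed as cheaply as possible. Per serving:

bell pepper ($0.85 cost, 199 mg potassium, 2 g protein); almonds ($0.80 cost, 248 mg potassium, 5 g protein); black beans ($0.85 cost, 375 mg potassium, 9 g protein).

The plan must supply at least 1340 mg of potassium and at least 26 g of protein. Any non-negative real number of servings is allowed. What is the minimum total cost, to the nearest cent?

Two binding constraints pin down two serving amounts, so the optimal mix uses at most two foods. The candidates are each food alone (scaled to the tighter of potassium/protein) and each pair with both constraints tight.
bell pepper only: max(1340/199, 26/2) = 13 servings → $11.05.
almonds only: max(1340/248, 26/5) = 5.403 servings → $4.32.
black beans only: max(1340/375, 26/9) = 3.573 servings → $3.04.
bell pepper + almonds with both tight: 0.505 servings and 4.998 servings → $4.43.
bell pepper + black beans with both tight: 2.219 servings and 2.396 servings → $3.92.
almonds + black beans: intersection lies outside the first quadrant.
Cheapest feasible corner: $3.04.

$3.04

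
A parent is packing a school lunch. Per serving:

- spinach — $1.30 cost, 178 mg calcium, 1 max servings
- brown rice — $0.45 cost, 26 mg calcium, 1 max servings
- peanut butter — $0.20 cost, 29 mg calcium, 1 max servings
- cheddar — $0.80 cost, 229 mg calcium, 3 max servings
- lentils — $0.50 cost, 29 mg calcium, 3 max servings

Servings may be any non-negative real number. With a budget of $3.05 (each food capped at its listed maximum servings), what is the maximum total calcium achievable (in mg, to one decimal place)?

Calcium per dollar: cheddar 286.2, peanut butter 145, spinach 136.9, lentils 58, brown rice 57.78.
Take 3 servings of cheddar: spends $2.40, +687.0 mg calcium (running total 687.0 mg).
Take 1 serving of peanut butter: spends $0.20, +29.0 mg calcium (running total 716.0 mg).
Take 0.3462 servings of spinach: spends $0.45, +61.6 mg calcium (running total 777.6 mg).
Greedy by best ratio exhausts the cost allowance optimally: 777.6 mg.

777.6 mg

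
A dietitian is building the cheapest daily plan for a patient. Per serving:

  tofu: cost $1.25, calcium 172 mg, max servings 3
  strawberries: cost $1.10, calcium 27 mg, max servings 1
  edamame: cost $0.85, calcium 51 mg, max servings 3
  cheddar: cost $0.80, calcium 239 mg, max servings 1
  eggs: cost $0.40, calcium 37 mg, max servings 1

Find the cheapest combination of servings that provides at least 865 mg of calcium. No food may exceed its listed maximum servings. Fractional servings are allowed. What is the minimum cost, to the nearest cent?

$6.17

Cost per mg of calcium: cheddar $0.0033, tofu $0.0073, eggs $0.0108, edamame $0.0167, strawberries $0.0407.
Take 1 serving of cheddar: +239.0 mg calcium for $0.80 (total $0.80, still need 626.0 mg).
Take 3 servings of tofu: +516.0 mg calcium for $3.75 (total $4.55, still need 110.0 mg).
Take 1 serving of eggs: +37.0 mg calcium for $0.40 (total $4.95, still need 73.0 mg).
Take 1.431 servings of edamame: +73.0 mg calcium for $1.22 (total $6.17, still need 0.0 mg).
Greedy by cheapest-per-mg is optimal for a single linear constraint, so the minimum cost is $6.17.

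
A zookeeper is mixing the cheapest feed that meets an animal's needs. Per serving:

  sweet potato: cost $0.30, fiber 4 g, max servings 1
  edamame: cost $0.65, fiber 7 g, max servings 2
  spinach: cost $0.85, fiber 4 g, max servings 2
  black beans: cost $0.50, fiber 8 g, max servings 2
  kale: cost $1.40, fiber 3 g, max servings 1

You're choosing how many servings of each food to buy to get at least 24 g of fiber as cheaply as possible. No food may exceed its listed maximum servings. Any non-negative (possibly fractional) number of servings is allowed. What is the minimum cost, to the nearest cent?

$1.67

Cost per g of fiber: black beans $0.0625, sweet potato $0.0750, edamame $0.0929, spinach $0.2125, kale $0.4667.
Take 2 servings of black beans: +16.0 g fiber for $1.00 (total $1.00, still need 8.0 g).
Take 1 serving of sweet potato: +4.0 g fiber for $0.30 (total $1.30, still need 4.0 g).
Take 0.5714 servings of edamame: +4.0 g fiber for $0.37 (total $1.67, still need 0.0 g).
Greedy by cheapest-per-g is optimal for a single linear constraint, so the minimum cost is $1.67.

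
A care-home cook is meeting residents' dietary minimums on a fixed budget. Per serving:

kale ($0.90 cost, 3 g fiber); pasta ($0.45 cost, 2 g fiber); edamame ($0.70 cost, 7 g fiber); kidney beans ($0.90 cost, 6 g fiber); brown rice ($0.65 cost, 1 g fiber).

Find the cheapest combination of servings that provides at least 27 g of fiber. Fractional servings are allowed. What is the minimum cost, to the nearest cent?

Cost per g of fiber: edamame $0.1000, kidney beans $0.1500, pasta $0.2250, kale $0.3000, brown rice $0.6500.
With no serving limits, use only edamame: 27 g / 7 g = 3.857 servings × $0.70 = $2.70.

$2.70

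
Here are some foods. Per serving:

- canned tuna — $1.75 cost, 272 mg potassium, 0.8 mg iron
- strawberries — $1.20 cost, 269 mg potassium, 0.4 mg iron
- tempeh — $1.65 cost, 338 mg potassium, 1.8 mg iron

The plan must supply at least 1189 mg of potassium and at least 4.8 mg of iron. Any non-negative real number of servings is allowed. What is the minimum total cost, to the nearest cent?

$5.64

canned tuna only: max(1189/272, 4.8/0.8) = 6 servings → $10.50.
strawberries only: max(1189/269, 4.8/0.4) = 12 servings → $14.40.
tempeh only: max(1189/338, 4.8/1.8) = 3.518 servings → $5.80.
canned tuna + strawberries: intersection lies outside the first quadrant.
canned tuna + tempeh with both tight: 2.362 servings and 1.617 servings → $6.80.
strawberries + tempeh with both tight: 1.484 servings and 2.337 servings → $5.64.
The minimum over all feasible corners is $5.64.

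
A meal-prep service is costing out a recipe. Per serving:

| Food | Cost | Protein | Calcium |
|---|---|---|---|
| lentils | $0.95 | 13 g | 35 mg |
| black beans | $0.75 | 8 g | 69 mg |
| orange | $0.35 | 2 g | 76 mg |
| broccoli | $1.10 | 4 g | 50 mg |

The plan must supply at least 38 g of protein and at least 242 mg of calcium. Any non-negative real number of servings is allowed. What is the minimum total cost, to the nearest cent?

$3.18

The cheapest plan sits at a corner of the feasible region — with two constraints it uses at most two foods.
lentils only: max(38/13, 242/35) = 6.914 servings → $6.57.
black beans only: max(38/8, 242/69) = 4.75 servings → $3.56.
orange only: max(38/2, 242/76) = 19 servings → $6.65.
broccoli only: max(38/4, 242/50) = 9.5 servings → $10.45.
lentils + black beans with both tight: 1.112 servings and 2.943 servings → $3.26.
lentils + orange with both tight: 2.619 servings and 1.978 servings → $3.18.
lentils + broccoli with both tight: 1.827 servings and 3.561 servings → $5.65.
black beans + orange with both targets exact would need a negative amount; discard.
black beans + broccoli: intersection lies outside the first quadrant.
orange + broccoli with both targets exact would need a negative amount; discard.
The minimum over all feasible corners is $3.18.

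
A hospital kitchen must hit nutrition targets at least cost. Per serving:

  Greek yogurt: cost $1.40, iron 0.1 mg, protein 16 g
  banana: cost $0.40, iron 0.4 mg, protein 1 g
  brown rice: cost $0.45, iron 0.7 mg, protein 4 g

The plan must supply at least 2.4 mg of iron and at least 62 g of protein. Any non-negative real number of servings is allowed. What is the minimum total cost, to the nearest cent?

An LP optimum is at a vertex; with two nutrient constraints at most two foods are used. Check each candidate.
Greek yogurt only: max(2.4/0.1, 62/16) = 24 servings → $33.60.
banana only: max(2.4/0.4, 62/1) = 62 servings → $24.80.
brown rice only: max(2.4/0.7, 62/4) = 15.5 servings → $6.97.
Greek yogurt + banana with both tight: 3.556 servings and 5.111 servings → $7.02.
Greek yogurt + brown rice with both tight: 3.13 servings and 2.981 servings → $5.72.
banana + brown rice: the both-tight solution has a negative serving — not a feasible corner.
The minimum over all feasible corners is $5.72.

$5.72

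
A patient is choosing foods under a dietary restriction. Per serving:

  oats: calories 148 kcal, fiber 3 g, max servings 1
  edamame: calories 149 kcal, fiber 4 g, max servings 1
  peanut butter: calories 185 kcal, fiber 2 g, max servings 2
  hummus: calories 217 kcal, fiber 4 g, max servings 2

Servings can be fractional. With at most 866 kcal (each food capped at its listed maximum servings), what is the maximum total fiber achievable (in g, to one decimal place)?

Fiber per kcal: edamame 0.02685, oats 0.02027, hummus 0.01843, peanut butter 0.01081.
Take 1 serving of edamame: uses 149 kcal, +4.0 g fiber (running total 4.0 g).
Take 1 serving of oats: uses 148 kcal, +3.0 g fiber (running total 7.0 g).
Take 2 servings of hummus: uses 434 kcal, +8.0 g fiber (running total 15.0 g).
Take 0.7297 servings of peanut butter: uses 135 kcal, +1.5 g fiber (running total 16.5 g).
Greedy by best ratio exhausts the calories allowance optimally: 16.5 g.

16.5 g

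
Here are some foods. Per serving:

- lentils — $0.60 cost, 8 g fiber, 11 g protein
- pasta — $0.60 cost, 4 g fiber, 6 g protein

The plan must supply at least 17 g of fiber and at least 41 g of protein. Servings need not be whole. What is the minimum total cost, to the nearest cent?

$2.24

lentils only: max(17/8, 41/11) = 3.727 servings → $2.24.
pasta only: max(17/4, 41/6) = 6.833 servings → $4.10.
lentils + pasta: intersection lies outside the first quadrant.
So the least-cost plan costs $2.24.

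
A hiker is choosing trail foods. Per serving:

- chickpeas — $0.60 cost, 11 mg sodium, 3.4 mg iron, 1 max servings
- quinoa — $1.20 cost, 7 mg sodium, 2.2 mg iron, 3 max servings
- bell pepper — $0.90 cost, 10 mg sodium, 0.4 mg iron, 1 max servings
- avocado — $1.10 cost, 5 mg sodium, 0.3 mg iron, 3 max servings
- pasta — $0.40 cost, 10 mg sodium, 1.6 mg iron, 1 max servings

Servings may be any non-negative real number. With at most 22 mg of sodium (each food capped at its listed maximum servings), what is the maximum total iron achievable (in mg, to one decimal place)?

6.9 mg

Iron per mg sodium: quinoa 0.3143, chickpeas 0.3091, pasta 0.16, avocado 0.06, bell pepper 0.04.
Take 3 servings of quinoa: uses 21 mg sodium, +6.6 mg iron (running total 6.6 mg).
Take 0.09091 servings of chickpeas: uses 1 mg sodium, +0.3 mg iron (running total 6.9 mg).
Greedy by best ratio exhausts the sodium allowance optimally: 6.9 mg.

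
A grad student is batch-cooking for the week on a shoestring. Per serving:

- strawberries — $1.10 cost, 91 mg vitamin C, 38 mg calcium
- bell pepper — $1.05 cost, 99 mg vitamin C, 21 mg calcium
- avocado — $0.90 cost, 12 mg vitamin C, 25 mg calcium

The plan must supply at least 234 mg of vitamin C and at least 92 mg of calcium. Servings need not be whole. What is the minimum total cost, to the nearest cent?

$2.79

Two binding constraints pin down two serving amounts, so the optimal mix uses at most two foods. The candidates are each food alone (scaled to the tighter of vitamin C/calcium) and each pair with both constraints tight.
strawberries only: max(234/91, 92/38) = 2.571 servings → $2.83.
bell pepper only: max(234/99, 92/21) = 4.381 servings → $4.60.
avocado only: max(234/12, 92/25) = 19.5 servings → $17.55.
strawberries + bell pepper with both tight: 2.266 servings and 0.2809 servings → $2.79.
strawberries + avocado with both targets exact would need a negative amount; discard.
bell pepper + avocado with both tight: 2.135 servings and 1.887 servings → $3.94.
The minimum over all feasible corners is $2.79.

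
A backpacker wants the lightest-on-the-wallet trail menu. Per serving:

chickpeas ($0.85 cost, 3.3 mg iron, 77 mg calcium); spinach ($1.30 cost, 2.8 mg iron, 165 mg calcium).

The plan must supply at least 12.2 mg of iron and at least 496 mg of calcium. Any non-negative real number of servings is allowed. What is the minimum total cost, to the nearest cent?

An LP optimum is at a vertex; with two nutrient constraints at most two foods are used. Check each candidate.
chickpeas only: max(12.2/3.3, 496/77) = 6.442 servings → $5.48.
spinach only: max(12.2/2.8, 496/165) = 4.357 servings → $5.66.
chickpeas + spinach with both tight: 1.898 servings and 2.12 servings → $4.37.
Cheapest feasible corner: $4.37.

$4.37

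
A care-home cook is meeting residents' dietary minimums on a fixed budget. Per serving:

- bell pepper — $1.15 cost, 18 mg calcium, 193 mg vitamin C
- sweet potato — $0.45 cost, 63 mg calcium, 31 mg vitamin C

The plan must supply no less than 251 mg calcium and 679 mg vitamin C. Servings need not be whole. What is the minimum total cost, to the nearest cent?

$4.87

An LP optimum is at a vertex; with two nutrient constraints at most two foods are used. Check each candidate.
bell pepper only: max(251/18, 679/193) = 13.94 servings → $16.04.
sweet potato only: max(251/63, 679/31) = 21.9 servings → $9.86.
bell pepper + sweet potato with both tight: 3.017 servings and 3.122 servings → $4.87.
So the least-cost plan costs $4.87.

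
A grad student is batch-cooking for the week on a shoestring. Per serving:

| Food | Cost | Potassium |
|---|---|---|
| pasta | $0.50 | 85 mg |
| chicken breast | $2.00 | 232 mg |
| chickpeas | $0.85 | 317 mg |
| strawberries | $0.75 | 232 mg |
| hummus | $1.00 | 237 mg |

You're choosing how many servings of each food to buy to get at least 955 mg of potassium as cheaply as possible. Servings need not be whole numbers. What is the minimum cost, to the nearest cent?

$2.56

Cost per mg of potassium: chickpeas $0.0027, strawberries $0.0032, hummus $0.0042, pasta $0.0059, chicken breast $0.0086.
With no serving limits, use only chickpeas: 955 mg / 317 mg = 3.013 servings × $0.85 = $2.56.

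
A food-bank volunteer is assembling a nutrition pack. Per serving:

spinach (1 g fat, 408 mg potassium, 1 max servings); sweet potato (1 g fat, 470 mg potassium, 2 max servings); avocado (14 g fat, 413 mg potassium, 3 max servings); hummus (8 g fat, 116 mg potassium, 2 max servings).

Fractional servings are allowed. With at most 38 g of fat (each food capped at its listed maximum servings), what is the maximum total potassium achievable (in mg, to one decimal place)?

Potassium per g fat: sweet potato 470, spinach 408, avocado 29.5, hummus 14.5.
Take 2 servings of sweet potato: uses 2 g fat, +940.0 mg potassium (running total 940.0 mg).
Take 1 serving of spinach: uses 1 g fat, +408.0 mg potassium (running total 1348.0 mg).
Take 2.5 servings of avocado: uses 35 g fat, +1032.5 mg potassium (running total 2380.5 mg).
Filling greedily by potassium-per-g fat is optimal for one linear limit, giving 2380.5 mg.

2380.5 mg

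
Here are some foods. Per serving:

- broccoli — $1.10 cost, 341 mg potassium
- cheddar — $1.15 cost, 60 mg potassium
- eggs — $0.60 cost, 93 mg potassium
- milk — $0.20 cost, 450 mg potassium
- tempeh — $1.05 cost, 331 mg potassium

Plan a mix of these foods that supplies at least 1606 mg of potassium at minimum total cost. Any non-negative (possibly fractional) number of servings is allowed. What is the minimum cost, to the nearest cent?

Cost per mg of potassium: milk $0.0004, tempeh $0.0032, broccoli $0.0032, eggs $0.0065, cheddar $0.0192.
With no serving limits, use only milk: 1606 mg / 450 mg = 3.569 servings × $0.20 = $0.71.

$0.71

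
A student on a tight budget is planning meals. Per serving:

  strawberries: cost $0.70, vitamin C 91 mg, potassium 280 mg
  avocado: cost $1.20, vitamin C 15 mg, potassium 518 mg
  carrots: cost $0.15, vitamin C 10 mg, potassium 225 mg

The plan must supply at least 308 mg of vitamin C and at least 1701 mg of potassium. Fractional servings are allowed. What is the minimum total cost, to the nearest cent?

$2.65

The cheapest plan sits at a corner of the feasible region — with two constraints it uses at most two foods.
strawberries only: max(308/91, 1701/280) = 6.075 servings → $4.25.
avocado only: max(308/15, 1701/518) = 20.53 servings → $24.64.
carrots only: max(308/10, 1701/225) = 30.8 servings → $4.62.
strawberries + avocado with both tight: 3.121 servings and 1.597 servings → $4.10.
strawberries + carrots with both tight: 2.958 servings and 3.878 servings → $2.65.
avocado + carrots: intersection lies outside the first quadrant.
The minimum over all feasible corners is $2.65.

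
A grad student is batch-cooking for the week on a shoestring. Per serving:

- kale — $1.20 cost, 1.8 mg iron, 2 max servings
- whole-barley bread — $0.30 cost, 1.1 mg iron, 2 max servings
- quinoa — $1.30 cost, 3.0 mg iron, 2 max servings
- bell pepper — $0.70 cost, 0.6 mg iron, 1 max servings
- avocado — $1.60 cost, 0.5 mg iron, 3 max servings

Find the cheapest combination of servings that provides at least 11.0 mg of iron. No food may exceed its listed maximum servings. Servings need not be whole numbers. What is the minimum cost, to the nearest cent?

$5.07

Cost per mg of iron: whole-barley bread $0.2727, quinoa $0.4333, kale $0.6667, bell pepper $1.1667, avocado $3.2000.
Take 2 servings of whole-barley bread: +2.2 mg iron for $0.60 (total $0.60, still need 8.8 mg).
Take 2 servings of quinoa: +6.0 mg iron for $2.60 (total $3.20, still need 2.8 mg).
Take 1.556 servings of kale: +2.8 mg iron for $1.87 (total $5.07, still need 0.0 mg).
Filling from the cheapest source first is optimal under one linear minimum: $5.07.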